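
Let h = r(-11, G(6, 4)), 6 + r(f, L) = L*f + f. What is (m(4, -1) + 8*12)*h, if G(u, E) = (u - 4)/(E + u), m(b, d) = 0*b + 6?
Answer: -9792/5 ≈ -1958.4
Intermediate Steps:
m(b, d) = 6 (m(b, d) = 0 + 6 = 6)
G(u, E) = (-4 + u)/(E + u)
r(f, L) = -6 + f + L*f (r(f, L) = -6 + (L*f + f) = -6 + (f + L*f) = -6 + f + L*f)
h = -96/5 (h = -6 - 11 + ((-4 + 6)/(4 + 6))*(-11) = -6 - 11 + (2/10)*(-11) = -6 - 11 + ((⅒)*2)*(-11) = -6 - 11 + (⅕)*(-11) = -6 - 11 - 11/5 = -96/5 ≈ -19.200)
(m(4, -1) + 8*12)*h = (6 + 8*12)*(-96/5) = (6 + 96)*(-96/5) = 102*(-96/5) = -9792/5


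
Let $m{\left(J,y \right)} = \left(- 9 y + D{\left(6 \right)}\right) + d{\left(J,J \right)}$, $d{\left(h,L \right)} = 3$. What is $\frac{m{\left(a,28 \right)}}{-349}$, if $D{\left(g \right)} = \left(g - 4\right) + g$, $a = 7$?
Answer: $\frac{241}{349} \approx 0.69054$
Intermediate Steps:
$D{\left(g \right)} = -4 + 2 g$ ($D{\left(g \right)} = \left(-4 + g\right) + g = -4 + 2 g$)
$m{\left(J,y \right)} = 11 - 9 y$ ($m{\left(J,y \right)} = \left(- 9 y + \left(-4 + 2 \cdot 6\right)\right) + 3 = \left(- 9 y + \left(-4 + 12\right)\right) + 3 = \left(- 9 y + 8\right) + 3 = \left(8 - 9 y\right) + 3 = 11 - 9 y$)
$\frac{m{\left(a,28 \right)}}{-349} = \frac{11 - 252}{-349} = \left(11 - 252\right) \left(- \frac{1}{349}\right) = \left(-241\right) \left(- \frac{1}{349}\right) = \frac{241}{349}$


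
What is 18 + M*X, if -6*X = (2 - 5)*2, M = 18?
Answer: 36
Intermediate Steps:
X = 1 (X = -(2 - 5)*2/6 = -(-1)*2/2 = -⅙*(-6) = 1)
18 + M*X = 18 + 18*1 = 18 + 18 = 36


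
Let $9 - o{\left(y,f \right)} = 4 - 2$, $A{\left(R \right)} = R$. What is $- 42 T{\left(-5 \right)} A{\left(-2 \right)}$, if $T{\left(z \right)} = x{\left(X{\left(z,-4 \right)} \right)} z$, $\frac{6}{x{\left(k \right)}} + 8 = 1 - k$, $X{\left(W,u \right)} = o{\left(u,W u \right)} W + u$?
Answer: $- \frac{315}{4} \approx -78.75$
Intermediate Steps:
$o{\left(y,f \right)} = 7$ ($o{\left(y,f \right)} = 9 - \left(4 - 2\right) = 9 - 2 = 7$)
$X{\left(W,u \right)} = u + 7 W$ ($X{\left(W,u \right)} = 7 W + u = u + 7 W$)
$x{\left(k \right)} = \frac{6}{-7 - k}$ ($x{\left(k \right)} = \frac{6}{-8 - \left(-1 + k\right)} = \frac{6}{-7 - k}$)
$T{\left(z \right)} = - \frac{6 z}{3 + 7 z}$ ($T{\left(z \right)} = - \frac{6}{7 + \left(-4 + 7 z\right)} z = - \frac{6}{3 + 7 z} z = - \frac{6 z}{3 + 7 z}$)
$- 42 T{\left(-5 \right)} A{\left(-2 \right)} = - 42 \left(\left(-6\right) \left(-5\right) \frac{1}{3 + 7 \left(-5\right)}\right) \left(-2\right) = - 42 \left(\left(-6\right) \left(-5\right) \frac{1}{3 - 35}\right) \left(-2\right) = - 42 \left(\left(-6\right) \left(-5\right) \frac{1}{-32}\right) \left(-2\right) = - 42 \left(\left(-6\right) \left(-5\right) \left(- \frac{1}{32}\right)\right) \left(-2\right) = \left(-42\right) \left(- \frac{15}{16}\right) \left(-2\right) = \frac{315}{8} \left(-2\right) = - \frac{315}{4}$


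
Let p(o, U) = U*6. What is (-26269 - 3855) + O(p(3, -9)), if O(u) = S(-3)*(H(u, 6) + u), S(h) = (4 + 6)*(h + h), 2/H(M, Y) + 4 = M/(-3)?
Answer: -188248/7 ≈ -26893.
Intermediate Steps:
H(M, Y) = 2/(-4 - M/3) (H(M, Y) = 2/(-4 + M/(-3)) = 2/(-4 + M*(-⅓)) = 2/(-4 - M/3))
S(h) = 20*h (S(h) = 10*(2*h) = 20*h)
p(o, U) = 6*U
O(u) = -60*u + 360/(12 + u) (O(u) = (20*(-3))*(-6/(12 + u) + u) = -60*(u - 6/(12 + u)) = -60*u + 360/(12 + u))
(-26269 - 3855) + O(p(3, -9)) = (-26269 - 3855) + 60*(6 - 6*(-9)*(12 + 6*(-9)))/(12 + 6*(-9)) = -30124 + 60*(6 - 1*(-54)*(12 - 54))/(12 - 54) = -30124 + 60*(6 - 1*(-54)*(-42))/(-42) = -30124 + 60*(-1/42)*(6 - 2268) = -30124 + 60*(-1/42)*(-2262) = -30124 + 22620/7 = -188248/7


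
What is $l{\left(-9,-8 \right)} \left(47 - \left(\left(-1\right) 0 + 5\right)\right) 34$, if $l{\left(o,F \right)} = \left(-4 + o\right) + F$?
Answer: $-29988$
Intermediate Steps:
$l{\left(o,F \right)} = -4 + F + o$
$l{\left(-9,-8 \right)} \left(47 - \left(\left(-1\right) 0 + 5\right)\right) 34 = \left(-4 - 8 - 9\right) \left(47 - \left(\left(-1\right) 0 + 5\right)\right) 34 = - 21 \left(47 - \left(0 + 5\right)\right) 34 = - 21 \left(47 - 5\right) 34 = \left(-21\right) 42 \cdot 34 = \left(-882\right) 34 = -29988$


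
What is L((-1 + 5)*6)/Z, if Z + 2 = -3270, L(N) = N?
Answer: -3/409 ≈ -0.0073350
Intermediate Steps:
Z = -3272 (Z = -2 - 3270 = -3272)
L((-1 + 5)*6)/Z = ((-1 + 5)*6)/(-3272) = (4*6)*(-1/3272) = 24*(-1/3272) = -3/409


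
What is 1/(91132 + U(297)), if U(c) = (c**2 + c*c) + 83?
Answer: 1/267633 ≈ 3.7365e-6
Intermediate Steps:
U(c) = 83 + 2*c**2 (U(c) = (c**2 + c**2) + 83 = 2*c**2 + 83 = 83 + 2*c**2)
1/(91132 + U(297)) = 1/(91132 + (83 + 2*297**2)) = 1/(91132 + (83 + 2*88209)) = 1/(91132 + (83 + 176418)) = 1/(91132 + 176501) = 1/267633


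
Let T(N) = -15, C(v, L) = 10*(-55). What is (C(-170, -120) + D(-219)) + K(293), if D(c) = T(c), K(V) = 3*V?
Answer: 314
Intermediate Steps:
C(v, L) = -550
D(c) = -15
(C(-170, -120) + D(-219)) + K(293) = (-550 - 15) + 3*293 = -565 + 879 = 314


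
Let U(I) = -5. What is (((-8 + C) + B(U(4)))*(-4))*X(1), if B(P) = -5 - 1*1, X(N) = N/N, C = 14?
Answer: 0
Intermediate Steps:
X(N) = 1
B(P) = -6 (B(P) = -5 - 1 = -6)
(((-8 + C) + B(U(4)))*(-4))*X(1) = (((-8 + 14) - 6)*(-4))*1 = ((6 - 6)*(-4))*1 = (0*(-4))*1 = 0*1 = 0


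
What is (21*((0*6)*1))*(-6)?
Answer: 0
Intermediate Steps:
(21*((0*6)*1))*(-6) = (21*(0*1))*(-6) = (21*0)*(-6) = 0*(-6) = 0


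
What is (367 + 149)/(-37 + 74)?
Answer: 516/37 ≈ 13.946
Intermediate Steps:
(367 + 149)/(-37 + 74) = 516/37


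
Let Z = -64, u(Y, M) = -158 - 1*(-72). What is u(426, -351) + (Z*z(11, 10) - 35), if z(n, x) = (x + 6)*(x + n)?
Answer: -21625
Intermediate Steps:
u(Y, M) = -86 (u(Y, M) = -158 + 72 = -86)
z(n, x) = (6 + x)*(n + x)
u(426, -351) + (Z*z(11, 10) - 35) = -86 + (-64*(10² + 6*11 + 6*10 + 11*10) - 35) = -86 + (-64*(100 + 66 + 60 + 110) - 35) = -86 + (-64*336 - 35) = -86 + (-21504 - 35) = -86 - 21539 = -21625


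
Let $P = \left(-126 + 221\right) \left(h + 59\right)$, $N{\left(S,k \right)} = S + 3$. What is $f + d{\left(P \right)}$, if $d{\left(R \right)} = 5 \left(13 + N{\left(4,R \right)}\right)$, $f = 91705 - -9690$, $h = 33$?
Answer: $101495$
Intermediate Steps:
$N{\left(S,k \right)} = 3 + S$
$P = 8740$ ($P = \left(-126 + 221\right) \left(33 + 59\right) = 95 \cdot 92 = 8740$)
$f = 101395$ ($f = 91705 + 9690 = 101395$)
$d{\left(R \right)} = 100$ ($d{\left(R \right)} = 5 \left(13 + \left(3 + 4\right)\right) = 5 \left(13 + 7\right) = 5 \cdot 20 = 100$)
$f + d{\left(P \right)} = 101395 + 100 = 101495$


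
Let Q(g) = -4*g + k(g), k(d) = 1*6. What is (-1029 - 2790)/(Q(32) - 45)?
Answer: 3819/167 ≈ 22.868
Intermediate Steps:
k(d) = 6
Q(g) = 6 - 4*g (Q(g) = -4*g + 6 = 6 - 4*g)
(-1029 - 2790)/(Q(32) - 45) = (-1029 - 2790)/((6 - 4*32) - 45) = -3819/((6 - 128) - 45) = -3819/(-122 - 45) = -3819/(-167) = -3819*(-1/167) = 3819/167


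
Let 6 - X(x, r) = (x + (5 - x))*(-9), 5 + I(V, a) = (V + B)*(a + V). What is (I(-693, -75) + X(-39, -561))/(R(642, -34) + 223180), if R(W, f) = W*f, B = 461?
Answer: 89111/100676 ≈ 0.88513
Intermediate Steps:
I(V, a) = -5 + (461 + V)*(V + a) (I(V, a) = -5 + (V + 461)*(a + V) = -5 + (461 + V)*(V + a))
X(x, r) = 51 (X(x, r) = 6 - (x + (5 - x))*(-9) = 6 - 5*(-9) = 6 - 1*(-45) = 6 + 45 = 51)
(I(-693, -75) + X(-39, -561))/(R(642, -34) + 223180) = ((-5 + (-693)² + 461*(-693) + 461*(-75) - 693*(-75)) + 51)/(642*(-34) + 223180) = ((-5 + 480249 - 319473 - 34575 + 51975) + 51)/(-21828 + 223180) = (178171 + 51)/201352 = 178222*(1/201352) = 89111/100676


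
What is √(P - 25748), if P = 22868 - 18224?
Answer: 4*I*√1319 ≈ 145.27*I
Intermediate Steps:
P = 4644
√(P - 25748) = √(4644 - 25748) = √(-21104) = 4*I*√1319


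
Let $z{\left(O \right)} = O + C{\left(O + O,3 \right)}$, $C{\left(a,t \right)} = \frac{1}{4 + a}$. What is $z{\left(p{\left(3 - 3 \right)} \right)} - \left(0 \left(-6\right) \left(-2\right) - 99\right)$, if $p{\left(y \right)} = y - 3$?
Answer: $\frac{191}{2} \approx 95.5$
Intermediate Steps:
$p{\left(y \right)} = -3 + y$ ($p{\left(y \right)} = y - 3 = -3 + y$)
$z{\left(O \right)} = O + \frac{1}{4 + 2 O}$ ($z{\left(O \right)} = O + \frac{1}{4 + \left(O + O\right)} = O + \frac{1}{4 + 2 O}$)
$z{\left(p{\left(3 - 3 \right)} \right)} - \left(0 \left(-6\right) \left(-2\right) - 99\right) = \frac{\frac{1}{2} + \left(-3 + \left(3 - 3\right)\right) \left(2 + \left(-3 + \left(3 - 3\right)\right)\right)}{2 + \left(-3 + \left(3 - 3\right)\right)} - \left(0 \left(-6\right) \left(-2\right) - 99\right) = \frac{\frac{1}{2} + \left(-3 + 0\right) \left(2 + \left(-3 + 0\right)\right)}{2 + \left(-3 + 0\right)} - \left(0 \left(-2\right) - 99\right) = \frac{\frac{1}{2} - 3 \left(2 - 3\right)}{2 - 3} - \left(0 - 99\right) = \frac{\frac{1}{2} - -3}{-1} - -99 = - (\frac{1}{2} + 3) + 99 = \left(-1\right) \frac{7}{2} + 99 = - \frac{7}{2} + 99 = \frac{191}{2}$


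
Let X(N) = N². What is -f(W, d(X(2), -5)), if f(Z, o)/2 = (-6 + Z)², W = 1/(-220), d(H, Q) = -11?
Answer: -1745041/24200 ≈ -72.109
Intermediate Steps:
W = -1/220 ≈ -0.0045455
f(Z, o) = 2*(-6 + Z)²
-f(W, d(X(2), -5)) = -2*(-6 - 1/220)² = -2*(-1321/220)² = -2*1745041/48400 = -1*1745041/24200 = -1745041/24200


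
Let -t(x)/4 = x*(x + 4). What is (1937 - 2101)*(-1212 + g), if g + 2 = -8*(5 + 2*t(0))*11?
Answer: 271256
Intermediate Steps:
t(x) = -4*x*(4 + x) (t(x) = -4*x*(x + 4) = -4*x*(4 + x))
g = -442 (g = -2 - 8*(5 + 2*(-4*0*(4 + 0)))*11 = -2 - 8*(5 + 2*(-4*0*4))*11 = -2 - 8*(5 + 2*0)*11 = -2 - 8*(5 + 0)*11 = -2 - 8*5*11 = -2 - 40*11 = -2 - 440 = -442)
(1937 - 2101)*(-1212 + g) = (1937 - 2101)*(-1212 - 442) = -164*(-1654) = 271256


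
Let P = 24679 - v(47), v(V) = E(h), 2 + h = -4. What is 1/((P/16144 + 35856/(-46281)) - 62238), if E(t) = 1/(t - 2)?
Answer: -1992427904/124003225714965 ≈ -1.6068e-5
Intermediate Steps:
h = -6 (h = -2 - 4 = -6)
E(t) = 1/(-2 + t)
v(V) = -⅛ (v(V) = 1/(-2 - 6) = 1/(-8) = -⅛)
P = 197433/8 (P = 24679 - 1*(-⅛) = 24679 + ⅛ = 197433/8 ≈ 24679.)
1/((P/16144 + 35856/(-46281)) - 62238) = 1/(((197433/8)/16144 + 35856/(-46281)) - 62238) = 1/(((197433/8)*(1/16144) + 35856*(-1/46281)) - 62238) = 1/((197433/129152 - 11952/15427) - 62238) = 1/(1502174187/1992427904 - 62238) = 1/(-124003225714965/1992427904) = -1992427904/124003225714965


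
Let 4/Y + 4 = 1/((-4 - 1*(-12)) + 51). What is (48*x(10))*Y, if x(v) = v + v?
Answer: -45312/47 ≈ -964.08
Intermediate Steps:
x(v) = 2*v
Y = -236/235 (Y = 4/(-4 + 1/((-4 - 1*(-12)) + 51)) = 4/(-4 + 1/((-4 + 12) + 51)) = 4/(-4 + 1/(8 + 51)) = 4/(-4 + 1/59) = 4/(-235/59) = 4*(-59/235) = -236/235 ≈ -1.0043)
(48*x(10))*Y = (48*(2*10))*(-236/235) = (48*20)*(-236/235) = 960*(-236/235) = -45312/47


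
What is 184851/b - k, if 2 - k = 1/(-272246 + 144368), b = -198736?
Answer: -37233249665/12706981104 ≈ -2.9301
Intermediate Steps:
k = 255757/127878 (k = 2 - 1/(-272246 + 144368) = 2 - 1/(-127878) = 2 - 1*(-1/127878) = 2 + 1/127878 = 255757/127878 ≈ 2.0000)
184851/b - k = 184851/(-198736) - 1*255757/127878 = 184851*(-1/198736) - 255757/127878 = -184851/198736 - 255757/127878 = -37233249665/12706981104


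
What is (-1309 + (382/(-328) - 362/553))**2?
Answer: 14132649126110761/8225038864 ≈ 1.7182e+6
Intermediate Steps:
(-1309 + (382/(-328) - 362/553))**2 = (-1309 + (382*(-1/328) - 362*1/553))**2 = (-1309 + (-191/164 - 362/553))**2 = (-1309 - 164991/90692)**2 = (-118880819/90692)**2 = 14132649126110761/8225038864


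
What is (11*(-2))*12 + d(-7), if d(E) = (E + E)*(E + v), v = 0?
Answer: -166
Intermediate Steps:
d(E) = 2*E² (d(E) = (E + E)*(E + 0) = (2*E)*E = 2*E²)
(11*(-2))*12 + d(-7) = (11*(-2))*12 + 2*(-7)² = -22*12 + 2*49 = -264 + 98 = -166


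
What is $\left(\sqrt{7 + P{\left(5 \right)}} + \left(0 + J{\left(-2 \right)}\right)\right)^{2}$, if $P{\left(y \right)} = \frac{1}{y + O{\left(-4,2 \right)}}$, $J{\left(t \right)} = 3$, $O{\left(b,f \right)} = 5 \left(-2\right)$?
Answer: $\frac{\left(15 + \sqrt{170}\right)^{2}}{25} \approx 31.446$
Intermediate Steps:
$O{\left(b,f \right)} = -10$
$P{\left(y \right)} = \frac{1}{-10 + y}$ ($P{\left(y \right)} = \frac{1}{y - 10} = \frac{1}{-10 + y}$)
$\left(\sqrt{7 + P{\left(5 \right)}} + \left(0 + J{\left(-2 \right)}\right)\right)^{2} = \left(\sqrt{7 + \frac{1}{-10 + 5}} + \left(0 + 3\right)\right)^{2} = \left(\sqrt{7 + \frac{1}{-5}} + 3\right)^{2} = \left(\sqrt{7 - \frac{1}{5}} + 3\right)^{2} = \left(\sqrt{\frac{34}{5}} + 3\right)^{2} = \left(\frac{\sqrt{170}}{5} + 3\right)^{2} = \left(3 + \frac{\sqrt{170}}{5}\right)^{2}$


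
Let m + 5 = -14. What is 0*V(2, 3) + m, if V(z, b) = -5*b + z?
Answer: -19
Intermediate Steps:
m = -19 (m = -5 - 14 = -19)
V(z, b) = z - 5*b
0*V(2, 3) + m = 0*(2 - 5*3) - 19 = 0*(2 - 15) - 19 = 0*(-13) - 19 = 0 - 19 = -19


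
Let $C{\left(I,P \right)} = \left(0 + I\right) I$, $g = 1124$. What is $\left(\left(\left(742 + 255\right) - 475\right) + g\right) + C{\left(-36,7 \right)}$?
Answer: $2942$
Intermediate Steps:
$C{\left(I,P \right)} = I^{2}$ ($C{\left(I,P \right)} = I I = I^{2}$)
$\left(\left(\left(742 + 255\right) - 475\right) + g\right) + C{\left(-36,7 \right)} = \left(\left(\left(742 + 255\right) - 475\right) + 1124\right) + \left(-36\right)^{2} = \left(\left(997 - 475\right) + 1124\right) + 1296 = \left(522 + 1124\right) + 1296 = 1646 + 1296 = 2942$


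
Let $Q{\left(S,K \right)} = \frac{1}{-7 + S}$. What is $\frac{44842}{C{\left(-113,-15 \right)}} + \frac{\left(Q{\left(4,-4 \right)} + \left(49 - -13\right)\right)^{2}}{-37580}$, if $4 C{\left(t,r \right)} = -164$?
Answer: $- \frac{3033572893}{2773404} \approx -1093.8$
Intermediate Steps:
$C{\left(t,r \right)} = -41$ ($C{\left(t,r \right)} = \frac{1}{4} \left(-164\right) = -41$)
$\frac{44842}{C{\left(-113,-15 \right)}} + \frac{\left(Q{\left(4,-4 \right)} + \left(49 - -13\right)\right)^{2}}{-37580} = \frac{44842}{-41} + \frac{\left(\frac{1}{-7 + 4} + \left(49 - -13\right)\right)^{2}}{-37580} = 44842 \left(- \frac{1}{41}\right) + \left(\frac{1}{-3} + \left(49 + 13\right)\right)^{2} \left(- \frac{1}{37580}\right) = - \frac{44842}{41} + \left(- \frac{1}{3} + 62\right)^{2} \left(- \frac{1}{37580}\right) = - \frac{44842}{41} + \left(\frac{185}{3}\right)^{2} \left(- \frac{1}{37580}\right) = - \frac{44842}{41} + \frac{34225}{9} \left(- \frac{1}{37580}\right) = - \frac{44842}{41} - \frac{6845}{67644} = - \frac{3033572893}{2773404}$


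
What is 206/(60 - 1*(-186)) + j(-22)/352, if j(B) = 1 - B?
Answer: 39085/43296 ≈ 0.90274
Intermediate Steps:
206/(60 - 1*(-186)) + j(-22)/352 = 206/(60 - 1*(-186)) + (1 - 1*(-22))/352 = 206/(60 + 186) + (1 + 22)*(1/352) = 206/246 + 23*(1/352) = 206*(1/246) + 23/352 = 103/123 + 23/352 = 39085/43296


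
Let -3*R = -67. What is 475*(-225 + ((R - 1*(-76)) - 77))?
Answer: -290225/3 ≈ -96742.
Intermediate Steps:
R = 67/3 (R = -1/3*(-67) = 67/3 ≈ 22.333)
475*(-225 + ((R - 1*(-76)) - 77)) = 475*(-225 + ((67/3 - 1*(-76)) - 77)) = 475*(-225 + ((67/3 + 76) - 77)) = 475*(-225 + (295/3 - 77)) = 475*(-225 + 64/3) = 475*(-611/3) = -290225/3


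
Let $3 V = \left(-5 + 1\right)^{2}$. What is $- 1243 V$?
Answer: $- \frac{19888}{3} \approx -6629.3$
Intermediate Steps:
$V = \frac{16}{3}$ ($V = \frac{\left(-5 + 1\right)^{2}}{3} = \frac{\left(-4\right)^{2}}{3} = \frac{1}{3} \cdot 16 = \frac{16}{3} \approx 5.3333$)
$- 1243 V = \left(-1243\right) \frac{16}{3} = - \frac{19888}{3}$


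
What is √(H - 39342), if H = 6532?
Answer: I*√32810 ≈ 181.14*I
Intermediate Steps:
√(H - 39342) = √(6532 - 39342) = √(-32810) = I*√32810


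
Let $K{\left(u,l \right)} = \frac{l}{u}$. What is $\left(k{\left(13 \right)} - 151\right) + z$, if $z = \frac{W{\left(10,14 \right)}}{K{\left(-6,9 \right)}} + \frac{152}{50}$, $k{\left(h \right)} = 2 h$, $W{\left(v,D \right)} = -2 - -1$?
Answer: $- \frac{9097}{75} \approx -121.29$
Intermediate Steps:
$W{\left(v,D \right)} = -1$ ($W{\left(v,D \right)} = -2 + 1 = -1$)
$z = \frac{278}{75}$ ($z = - \frac{1}{9 \frac{1}{-6}} + \frac{152}{50} = - \frac{1}{9 \left(- \frac{1}{6}\right)} + 152 \cdot \frac{1}{50} = - \frac{1}{- \frac{3}{2}} + \frac{76}{25} = \left(-1\right) \left(- \frac{2}{3}\right) + \frac{76}{25} = \frac{2}{3} + \frac{76}{25} = \frac{278}{75} \approx 3.7067$)
$\left(k{\left(13 \right)} - 151\right) + z = \left(2 \cdot 13 - 151\right) + \frac{278}{75} = \left(26 - 151\right) + \frac{278}{75} = -125 + \frac{278}{75} = - \frac{9097}{75}$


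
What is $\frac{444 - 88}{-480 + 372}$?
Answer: $- \frac{89}{27} \approx -3.2963$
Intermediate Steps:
$\frac{444 - 88}{-480 + 372} = \frac{356}{-108} = 356 \left(- \frac{1}{108}\right) = - \frac{89}{27}$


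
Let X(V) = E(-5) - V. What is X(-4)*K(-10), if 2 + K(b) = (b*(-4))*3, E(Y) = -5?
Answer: -118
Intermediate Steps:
X(V) = -5 - V
K(b) = -2 - 12*b (K(b) = -2 + (b*(-4))*3 = -2 - 4*b*3 = -2 - 12*b)
X(-4)*K(-10) = (-5 - 1*(-4))*(-2 - 12*(-10)) = (-5 + 4)*(-2 + 120) = -1*118 = -118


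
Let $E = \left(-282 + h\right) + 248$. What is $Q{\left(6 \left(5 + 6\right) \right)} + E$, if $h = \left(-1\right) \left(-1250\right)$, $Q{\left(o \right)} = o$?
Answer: $1282$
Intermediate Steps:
$h = 1250$
$E = 1216$ ($E = \left(-282 + 1250\right) + 248 = 968 + 248 = 1216$)
$Q{\left(6 \left(5 + 6\right) \right)} + E = 6 \left(5 + 6\right) + 1216 = 6 \cdot 11 + 1216 = 66 + 1216 = 1282$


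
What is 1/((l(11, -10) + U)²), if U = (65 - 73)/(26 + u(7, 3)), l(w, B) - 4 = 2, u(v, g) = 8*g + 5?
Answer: 3025/103684 ≈ 0.029175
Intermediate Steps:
u(v, g) = 5 + 8*g
l(w, B) = 6 (l(w, B) = 4 + 2 = 6)
U = -8/55 (U = (65 - 73)/(26 + (5 + 8*3)) = -8/(26 + (5 + 24)) = -8/(26 + 29) = -8/55 ≈ -0.14545)
1/((l(11, -10) + U)²) = 1/((6 - 8/55)²) = 1/((322/55)²) = 1/(103684/3025) = 3025/103684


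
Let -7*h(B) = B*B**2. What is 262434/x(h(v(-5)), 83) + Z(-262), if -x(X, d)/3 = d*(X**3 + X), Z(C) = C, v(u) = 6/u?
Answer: -31209410054233/7281286884 ≈ -4286.3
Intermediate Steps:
h(B) = -B**3/7 (h(B) = -B*B**2/7 = -B**3/7)
x(X, d) = -3*d*(X + X**3) (x(X, d) = -3*d*(X**3 + X) = -3*d*(X + X**3))
262434/x(h(v(-5)), 83) + Z(-262) = 262434/((-3*(-(6/(-5))**3/7)*83*(1 + (-(6/(-5))**3/7)**2))) - 262 = 262434/((-3*(-(6*(-1/5))**3/7)*83*(1 + (-(6*(-1/5))**3/7)**2))) - 262 = 262434/((-3*(-(-6/5)**3/7)*83*(1 + (-(-6/5)**3/7)**2))) - 262 = 262434/((-3*(-1/7*(-216/125))*83*(1 + (-1/7*(-216/125))**2))) - 262 = 262434/((-3*216/875*83*(1 + (216/875)**2))) - 262 = 262434/((-3*216/875*83*(1 + 46656/765625))) - 262 = 262434/((-3*216/875*83*812281/765625)) - 262 = 262434/(-43687721304/669921875) - 262 = 262434*(-669921875/43687721304) - 262 = -29301712890625/7281286884 - 262 = -31209410054233/7281286884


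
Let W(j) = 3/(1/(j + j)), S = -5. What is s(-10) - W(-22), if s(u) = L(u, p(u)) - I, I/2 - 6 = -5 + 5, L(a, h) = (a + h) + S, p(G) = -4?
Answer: 101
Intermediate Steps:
L(a, h) = -5 + a + h (L(a, h) = (a + h) - 5 = -5 + a + h)
W(j) = 6*j (W(j) = 3/(1/(2*j)) = 3/((1/(2*j))) = 3*(2*j) = 6*j)
I = 12 (I = 12 + 2*(-5 + 5) = 12 + 2*0 = 12 + 0 = 12)
s(u) = -21 + u (s(u) = (-5 + u - 4) - 1*12 = (-9 + u) - 12 = -21 + u)
s(-10) - W(-22) = (-21 - 10) - 6*(-22) = -31 - 1*(-132) = -31 + 132 = 101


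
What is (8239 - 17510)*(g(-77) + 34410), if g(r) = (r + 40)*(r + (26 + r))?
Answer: -362922566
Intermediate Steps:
g(r) = (26 + 2*r)*(40 + r) (g(r) = (40 + r)*(26 + 2*r) = (26 + 2*r)*(40 + r))
(8239 - 17510)*(g(-77) + 34410) = (8239 - 17510)*((1040 + 2*(-77)² + 106*(-77)) + 34410) = -9271*((1040 + 2*5929 - 8162) + 34410) = -9271*((1040 + 11858 - 8162) + 34410) = -9271*(4736 + 34410) = -9271*39146 = -362922566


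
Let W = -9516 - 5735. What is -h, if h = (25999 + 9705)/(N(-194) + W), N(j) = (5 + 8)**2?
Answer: 17852/7541 ≈ 2.3673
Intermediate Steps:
W = -15251
N(j) = 169 (N(j) = 13**2 = 169)
h = -17852/7541 (h = (25999 + 9705)/(169 - 15251) = 35704/(-15082) = 35704*(-1/15082) = -17852/7541 ≈ -2.3673)
-h = -1*(-17852/7541) = 17852/7541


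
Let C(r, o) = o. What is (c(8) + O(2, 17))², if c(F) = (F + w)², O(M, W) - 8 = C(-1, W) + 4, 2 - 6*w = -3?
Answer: 14845609/1296 ≈ 11455.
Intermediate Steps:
w = ⅚ (w = ⅓ - ⅙*(-3) = ⅓ + ½ = ⅚ ≈ 0.83333)
O(M, W) = 12 + W (O(M, W) = 8 + (W + 4) = 8 + (4 + W) = 12 + W)
c(F) = (⅚ + F)² (c(F) = (F + ⅚)² = (⅚ + F)²)
(c(8) + O(2, 17))² = ((5 + 6*8)²/36 + (12 + 17))² = ((5 + 48)²/36 + 29)² = ((1/36)*53² + 29)² = ((1/36)*2809 + 29)² = (2809/36 + 29)² = (3853/36)² = 14845609/1296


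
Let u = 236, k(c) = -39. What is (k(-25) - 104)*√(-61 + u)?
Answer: -715*√7 ≈ -1891.7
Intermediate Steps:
(k(-25) - 104)*√(-61 + u) = (-39 - 104)*√(-61 + 236) = -715*√7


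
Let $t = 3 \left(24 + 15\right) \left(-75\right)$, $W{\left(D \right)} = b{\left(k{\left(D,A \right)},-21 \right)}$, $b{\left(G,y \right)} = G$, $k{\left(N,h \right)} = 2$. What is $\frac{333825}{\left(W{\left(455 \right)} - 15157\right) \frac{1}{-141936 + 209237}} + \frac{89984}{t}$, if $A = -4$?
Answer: $- \frac{39429430091879}{26597025} \approx -1.4825 \cdot 10^{6}$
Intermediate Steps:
$W{\left(D \right)} = 2$
$t = -8775$ ($t = 3 \cdot 39 \left(-75\right) = 117 \left(-75\right) = -8775$)
$\frac{333825}{\left(W{\left(455 \right)} - 15157\right) \frac{1}{-141936 + 209237}} + \frac{89984}{t} = \frac{333825}{\left(2 - 15157\right) \frac{1}{-141936 + 209237}} + \frac{89984}{-8775} = \frac{333825}{\left(-15155\right) \frac{1}{67301}} + 89984 \left(- \frac{1}{8775}\right) = \frac{333825}{\left(-15155\right) \frac{1}{67301}} - \frac{89984}{8775} = \frac{333825}{- \frac{15155}{67301}} - \frac{89984}{8775} = 333825 \left(- \frac{67301}{15155}\right) - \frac{89984}{8775} = - \frac{4493351265}{3031} - \frac{89984}{8775} = - \frac{39429430091879}{26597025}$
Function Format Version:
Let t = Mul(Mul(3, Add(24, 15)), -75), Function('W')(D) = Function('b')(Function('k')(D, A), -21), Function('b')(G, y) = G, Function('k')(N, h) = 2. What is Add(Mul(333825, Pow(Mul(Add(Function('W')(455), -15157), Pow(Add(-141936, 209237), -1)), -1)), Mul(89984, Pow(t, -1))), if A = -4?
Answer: Rational(-39429430091879, 26597025) ≈ -1.4825e+6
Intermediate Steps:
Function('W')(D) = 2
t = -8775 (t = Mul(Mul(3, 39), -75) = Mul(117, -75) = -8775)
Add(Mul(333825, Pow(Mul(Add(Function('W')(455), -15157), Pow(Add(-141936, 209237), -1)), -1)), Mul(89984, Pow(t, -1))) = Add(Mul(333825, Pow(Mul(Add(2, -15157), Pow(Add(-141936, 209237), -1)), -1)), Mul(89984, Pow(-8775, -1))) = Add(Mul(333825, Pow(Mul(-15155, Pow(67301, -1)), -1)), Mul(89984, Rational(-1, 8775))) = Add(Mul(333825, Pow(Mul(-15155, Rational(1, 67301)), -1)), Rational(-89984, 8775)) = Add(Mul(333825, Pow(Rational(-15155, 67301), -1)), Rational(-89984, 8775)) = Add(Mul(333825, Rational(-67301, 15155)), Rational(-89984, 8775)) = Add(Rational(-4493351265, 3031), Rational(-89984, 8775)) = Rational(-39429430091879, 26597025)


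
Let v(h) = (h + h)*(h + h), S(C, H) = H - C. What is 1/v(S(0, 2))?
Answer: 1/16 ≈ 0.062500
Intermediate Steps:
v(h) = 4*h² (v(h) = (2*h)*(2*h) = 4*h²)
1/v(S(0, 2)) = 1/(4*(2 - 1*0)²) = 1/(4*(2 + 0)²) = 1/(4*2²) = 1/(4*4) = 1/16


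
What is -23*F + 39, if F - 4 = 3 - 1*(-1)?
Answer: -145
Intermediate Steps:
F = 8 (F = 4 + (3 - 1*(-1)) = 4 + (3 + 1) = 4 + 4 = 8)
-23*F + 39 = -23*8 + 39 = -184 + 39 = -145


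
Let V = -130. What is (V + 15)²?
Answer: 13225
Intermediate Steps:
(V + 15)² = (-130 + 15)² = (-115)² = 13225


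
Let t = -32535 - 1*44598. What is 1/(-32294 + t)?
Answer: -1/109427 ≈ -9.1385e-6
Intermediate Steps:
t = -77133 (t = -32535 - 44598 = -77133)
1/(-32294 + t) = 1/(-32294 - 77133) = 1/(-109427) = -1/109427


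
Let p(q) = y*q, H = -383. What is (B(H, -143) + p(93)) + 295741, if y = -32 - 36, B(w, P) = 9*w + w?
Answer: 285587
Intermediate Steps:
B(w, P) = 10*w
y = -68
p(q) = -68*q
(B(H, -143) + p(93)) + 295741 = (10*(-383) - 68*93) + 295741 = (-3830 - 6324) + 295741 = -10154 + 295741 = 285587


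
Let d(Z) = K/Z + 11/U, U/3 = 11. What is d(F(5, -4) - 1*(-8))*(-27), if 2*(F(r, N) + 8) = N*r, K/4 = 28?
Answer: 1467/5 ≈ 293.40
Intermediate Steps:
K = 112 (K = 4*28 = 112)
U = 33 (U = 3*11 = 33)
F(r, N) = -8 + N*r/2 (F(r, N) = -8 + (N*r)/2 = -8 + N*r/2)
d(Z) = ⅓ + 112/Z (d(Z) = 112/Z + 11/33 = 112/Z + 11*(1/33) = 112/Z + ⅓ = ⅓ + 112/Z)
d(F(5, -4) - 1*(-8))*(-27) = ((336 + ((-8 + (½)*(-4)*5) - 1*(-8)))/(3*((-8 + (½)*(-4)*5) - 1*(-8))))*(-27) = ((336 + ((-8 - 10) + 8))/(3*((-8 - 10) + 8)))*(-27) = ((336 + (-18 + 8))/(3*(-18 + 8)))*(-27) = ((⅓)*(336 - 10)/(-10))*(-27) = ((⅓)*(-⅒)*326)*(-27) = -163/15*(-27) = 1467/5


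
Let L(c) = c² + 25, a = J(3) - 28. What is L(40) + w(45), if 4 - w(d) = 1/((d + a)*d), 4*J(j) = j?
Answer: 5204651/3195 ≈ 1629.0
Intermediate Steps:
J(j) = j/4
a = -109/4 (a = (¼)*3 - 28 = ¾ - 28 = -109/4 ≈ -27.250)
L(c) = 25 + c²
w(d) = 4 - 1/(d*(-109/4 + d)) (w(d) = 4 - 1/((d - 109/4)*d) = 4 - 1/((-109/4 + d)*d) = 4 - 1/(d*(-109/4 + d)))
L(40) + w(45) = (25 + 40²) + 4*(-1 - 109*45 + 4*45²)/(45*(-109 + 4*45)) = (25 + 1600) + 4*(1/45)*(-1 - 4905 + 4*2025)/(-109 + 180) = 1625 + 4*(1/45)*(-1 - 4905 + 8100)/71 = 1625 + 4*(1/45)*(1/71)*3194 = 1625 + 12776/3195 = 5204651/3195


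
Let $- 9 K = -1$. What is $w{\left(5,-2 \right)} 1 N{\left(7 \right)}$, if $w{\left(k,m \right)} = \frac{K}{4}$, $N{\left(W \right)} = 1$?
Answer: $\frac{1}{36} \approx 0.027778$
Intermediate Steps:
$K = \frac{1}{9}$ ($K = \left(- \frac{1}{9}\right) \left(-1\right) = \frac{1}{9} \approx 0.11111$)
$w{\left(k,m \right)} = \frac{1}{36}$ ($w{\left(k,m \right)} = \frac{1}{9 \cdot 4} = \frac{1}{9} \cdot \frac{1}{4} = \frac{1}{36}$)
$w{\left(5,-2 \right)} 1 N{\left(7 \right)} = \frac{1}{36} \cdot 1 \cdot 1 = \frac{1}{36} \cdot 1 = \frac{1}{36}$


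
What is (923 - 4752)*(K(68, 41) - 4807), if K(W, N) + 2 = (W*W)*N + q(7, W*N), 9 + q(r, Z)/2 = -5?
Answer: -707396263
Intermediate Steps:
q(r, Z) = -28 (q(r, Z) = -18 + 2*(-5) = -18 - 10 = -28)
K(W, N) = -30 + N*W² (K(W, N) = -2 + ((W*W)*N - 28) = -2 + (W²*N - 28) = -2 + (N*W² - 28) = -2 + (-28 + N*W²) = -30 + N*W²)
(923 - 4752)*(K(68, 41) - 4807) = (923 - 4752)*((-30 + 41*68²) - 4807) = -3829*((-30 + 41*4624) - 4807) = -3829*((-30 + 189584) - 4807) = -3829*(189554 - 4807) = -3829*184747 = -707396263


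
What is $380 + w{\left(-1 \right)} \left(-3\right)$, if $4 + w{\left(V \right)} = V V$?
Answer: $389$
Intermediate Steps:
$w{\left(V \right)} = -4 + V^{2}$ ($w{\left(V \right)} = -4 + V V = -4 + V^{2}$)
$380 + w{\left(-1 \right)} \left(-3\right) = 380 + \left(-4 + \left(-1\right)^{2}\right) \left(-3\right) = 380 + \left(-4 + 1\right) \left(-3\right) = 380 - -9 = 380 + 9 = 389$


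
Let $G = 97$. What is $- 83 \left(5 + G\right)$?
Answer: $-8466$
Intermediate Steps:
$- 83 \left(5 + G\right) = - 83 \left(5 + 97\right) = \left(-83\right) 102 = -8466$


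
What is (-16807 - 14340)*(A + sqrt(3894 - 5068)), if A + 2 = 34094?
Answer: -1061863524 - 31147*I*sqrt(1174) ≈ -1.0619e+9 - 1.0672e+6*I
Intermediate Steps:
A = 34092 (A = -2 + 34094 = 34092)
(-16807 - 14340)*(A + sqrt(3894 - 5068)) = (-16807 - 14340)*(34092 + sqrt(3894 - 5068)) = -31147*(34092 + sqrt(-1174)) = -31147*(34092 + I*sqrt(1174)) = -1061863524 - 31147*I*sqrt(1174)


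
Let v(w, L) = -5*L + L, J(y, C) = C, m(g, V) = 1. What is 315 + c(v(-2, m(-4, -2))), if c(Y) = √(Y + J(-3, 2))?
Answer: 315 + I*√2 ≈ 315.0 + 1.4142*I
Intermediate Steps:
v(w, L) = -4*L
c(Y) = √(2 + Y) (c(Y) = √(Y + 2) = √(2 + Y))
315 + c(v(-2, m(-4, -2))) = 315 + √(2 - 4*1) = 315 + √(2 - 4) = 315 + √(-2) = 315 + I*√2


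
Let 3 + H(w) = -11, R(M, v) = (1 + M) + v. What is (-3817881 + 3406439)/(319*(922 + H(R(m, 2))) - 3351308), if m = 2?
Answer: 205721/1530828 ≈ 0.13439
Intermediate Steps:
R(M, v) = 1 + M + v
H(w) = -14 (H(w) = -3 - 11 = -14)
(-3817881 + 3406439)/(319*(922 + H(R(m, 2))) - 3351308) = (-3817881 + 3406439)/(319*(922 - 14) - 3351308) = -411442/(319*908 - 3351308) = -411442/(289652 - 3351308) = -411442/(-3061656) = -411442*(-1/3061656) = 205721/1530828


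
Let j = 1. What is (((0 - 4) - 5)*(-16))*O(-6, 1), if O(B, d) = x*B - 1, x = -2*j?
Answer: 1584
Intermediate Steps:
x = -2 (x = -2*1 = -2)
O(B, d) = -1 - 2*B (O(B, d) = -2*B - 1 = -1 - 2*B)
(((0 - 4) - 5)*(-16))*O(-6, 1) = (((0 - 4) - 5)*(-16))*(-1 - 2*(-6)) = ((-4 - 5)*(-16))*(-1 + 12) = -9*(-16)*11 = 144*11 = 1584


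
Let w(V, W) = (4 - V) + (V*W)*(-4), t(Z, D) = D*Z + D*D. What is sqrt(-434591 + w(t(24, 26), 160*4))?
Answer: I*sqrt(3763887) ≈ 1940.1*I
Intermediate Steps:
t(Z, D) = D**2 + D*Z (t(Z, D) = D*Z + D**2 = D**2 + D*Z)
w(V, W) = 4 - V - 4*V*W (w(V, W) = (4 - V) - 4*V*W = 4 - V - 4*V*W)
sqrt(-434591 + w(t(24, 26), 160*4)) = sqrt(-434591 + (4 - 26*(26 + 24) - 4*26*(26 + 24)*160*4)) = sqrt(-434591 + (4 - 26*50 - 4*26*50*640)) = sqrt(-434591 + (4 - 1*1300 - 4*1300*640)) = sqrt(-434591 + (4 - 1300 - 3328000)) = sqrt(-434591 - 3329296) = sqrt(-3763887) = I*sqrt(3763887)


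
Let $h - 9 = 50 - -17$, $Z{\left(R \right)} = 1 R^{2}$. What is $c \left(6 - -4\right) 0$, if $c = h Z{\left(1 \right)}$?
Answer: $0$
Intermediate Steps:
$Z{\left(R \right)} = R^{2}$
$h = 76$ ($h = 9 + \left(50 - -17\right) = 9 + \left(50 + 17\right) = 9 + 67 = 76$)
$c = 76$ ($c = 76 \cdot 1^{2} = 76 \cdot 1 = 76$)
$c \left(6 - -4\right) 0 = 76 \left(6 - -4\right) 0 = 76 \left(6 + 4\right) 0 = 76 \cdot 10 \cdot 0 = 76 \cdot 0 = 0$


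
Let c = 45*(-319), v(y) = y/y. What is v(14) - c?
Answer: 14356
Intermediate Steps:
v(y) = 1
c = -14355
v(14) - c = 1 - 1*(-14355) = 1 + 14355 = 14356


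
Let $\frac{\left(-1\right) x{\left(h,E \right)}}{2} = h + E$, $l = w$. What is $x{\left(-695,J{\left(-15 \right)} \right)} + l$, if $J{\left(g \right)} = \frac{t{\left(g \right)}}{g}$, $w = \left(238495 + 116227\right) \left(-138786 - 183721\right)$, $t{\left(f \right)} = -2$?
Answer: $- \frac{1716004899964}{15} \approx -1.144 \cdot 10^{11}$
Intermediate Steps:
$w = -114400328054$ ($w = 354722 \left(-322507\right) = -114400328054$)
$l = -114400328054$
$J{\left(g \right)} = - \frac{2}{g}$
$x{\left(h,E \right)} = - 2 E - 2 h$ ($x{\left(h,E \right)} = - 2 \left(h + E\right) = - 2 \left(E + h\right) = - 2 E - 2 h$)
$x{\left(-695,J{\left(-15 \right)} \right)} + l = \left(- 2 \left(- \frac{2}{-15}\right) - -1390\right) - 114400328054 = \left(- 2 \left(\left(-2\right) \left(- \frac{1}{15}\right)\right) + 1390\right) - 114400328054 = \left(\left(-2\right) \frac{2}{15} + 1390\right) - 114400328054 = \left(- \frac{4}{15} + 1390\right) - 114400328054 = \frac{20846}{15} - 114400328054 = - \frac{1716004899964}{15}$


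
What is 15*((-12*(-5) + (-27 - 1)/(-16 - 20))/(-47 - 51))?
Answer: -2735/294 ≈ -9.3027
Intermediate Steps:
15*((-12*(-5) + (-27 - 1)/(-16 - 20))/(-47 - 51)) = 15*((60 - 28/(-36))/(-98)) = 15*((60 - 28*(-1/36))*(-1/98)) = 15*((60 + 7/9)*(-1/98)) = 15*((547/9)*(-1/98)) = 15*(-547/882) = -2735/294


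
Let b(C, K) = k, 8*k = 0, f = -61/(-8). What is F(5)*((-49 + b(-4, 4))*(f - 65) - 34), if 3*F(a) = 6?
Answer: 22219/4 ≈ 5554.8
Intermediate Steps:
F(a) = 2 (F(a) = (⅓)*6 = 2)
f = 61/8 (f = -61*(-⅛) = 61/8 ≈ 7.6250)
k = 0 (k = (⅛)*0 = 0)
b(C, K) = 0
F(5)*((-49 + b(-4, 4))*(f - 65) - 34) = 2*((-49 + 0)*(61/8 - 65) - 34) = 2*(-49*(-459/8) - 34) = 2*(22491/8 - 34) = 2*(22219/8) = 22219/4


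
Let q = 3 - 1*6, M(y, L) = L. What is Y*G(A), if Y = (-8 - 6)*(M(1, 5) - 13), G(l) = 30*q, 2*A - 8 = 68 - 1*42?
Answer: -10080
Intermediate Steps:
A = 17 (A = 4 + (68 - 1*42)/2 = 4 + (68 - 42)/2 = 4 + (½)*26 = 4 + 13 = 17)
q = -3 (q = 3 - 6 = -3)
G(l) = -90 (G(l) = 30*(-3) = -90)
Y = 112 (Y = (-8 - 6)*(5 - 13) = -14*(-8) = 112)
Y*G(A) = 112*(-90) = -10080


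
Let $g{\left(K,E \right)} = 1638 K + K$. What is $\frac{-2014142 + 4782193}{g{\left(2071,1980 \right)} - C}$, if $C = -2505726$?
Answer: $\frac{2768051}{5900095} \approx 0.46915$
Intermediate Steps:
$g{\left(K,E \right)} = 1639 K$
$\frac{-2014142 + 4782193}{g{\left(2071,1980 \right)} - C} = \frac{-2014142 + 4782193}{1639 \cdot 2071 - -2505726} = \frac{2768051}{3394369 + 2505726} = \frac{2768051}{5900095}$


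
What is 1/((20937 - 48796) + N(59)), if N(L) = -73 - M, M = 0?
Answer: -1/27932 ≈ -3.5801e-5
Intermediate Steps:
N(L) = -73 (N(L) = -73 - 1*0 = -73 + 0 = -73)
1/((20937 - 48796) + N(59)) = 1/((20937 - 48796) - 73) = 1/(-27859 - 73) = 1/(-27932) = -1/27932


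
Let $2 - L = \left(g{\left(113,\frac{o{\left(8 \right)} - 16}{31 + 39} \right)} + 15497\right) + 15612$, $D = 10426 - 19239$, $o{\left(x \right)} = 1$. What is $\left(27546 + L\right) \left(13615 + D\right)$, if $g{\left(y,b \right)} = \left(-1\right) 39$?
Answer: $-16912644$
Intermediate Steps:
$D = -8813$ ($D = 10426 - 19239 = -8813$)
$g{\left(y,b \right)} = -39$
$L = -31068$ ($L = 2 - \left(\left(-39 + 15497\right) + 15612\right) = 2 - \left(15458 + 15612\right) = 2 - 31070 = -31068$)
$\left(27546 + L\right) \left(13615 + D\right) = \left(27546 - 31068\right) \left(13615 - 8813\right) = \left(-3522\right) 4802 = -16912644$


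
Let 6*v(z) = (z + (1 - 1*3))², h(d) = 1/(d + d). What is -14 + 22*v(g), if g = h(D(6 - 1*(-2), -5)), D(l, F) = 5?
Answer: -229/300 ≈ -0.76333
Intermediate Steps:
h(d) = 1/(2*d)
g = ⅒ (g = (½)/5 = (½)*(⅕) = ⅒ ≈ 0.10000)
v(z) = (-2 + z)²/6 (v(z) = (z + (1 - 1*3))²/6 = (z + (1 - 3))²/6 = (z - 2)²/6 = (-2 + z)²/6)
-14 + 22*v(g) = -14 + 22*((-2 + ⅒)²/6) = -14 + 22*((-19/10)²/6) = -14 + 22*((⅙)*(361/100)) = -14 + 22*(361/600) = -14 + 3971/300 = -229/300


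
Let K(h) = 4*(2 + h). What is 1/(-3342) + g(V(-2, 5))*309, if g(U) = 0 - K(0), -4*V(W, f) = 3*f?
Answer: -8261425/3342 ≈ -2472.0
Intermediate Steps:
V(W, f) = -3*f/4
K(h) = 8 + 4*h
g(U) = -8 (g(U) = 0 - (8 + 4*0) = 0 - (8 + 0) = 0 - 1*8 = 0 - 8 = -8)
1/(-3342) + g(V(-2, 5))*309 = 1/(-3342) - 8*309 = -1/3342 - 2472 = -8261425/3342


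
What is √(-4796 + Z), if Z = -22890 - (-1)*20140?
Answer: 7*I*√154 ≈ 86.868*I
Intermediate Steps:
Z = -2750 (Z = -22890 - 1*(-20140) = -22890 + 20140 = -2750)
√(-4796 + Z) = √(-4796 - 2750) = √(-7546) = 7*I*√154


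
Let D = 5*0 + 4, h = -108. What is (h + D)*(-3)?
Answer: 312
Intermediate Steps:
D = 4 (D = 0 + 4 = 4)
(h + D)*(-3) = (-108 + 4)*(-3) = -104*(-3) = 312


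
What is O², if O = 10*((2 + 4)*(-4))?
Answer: 57600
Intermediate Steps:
O = -240 (O = 10*(6*(-4)) = 10*(-24) = -240)
O² = (-240)² = 57600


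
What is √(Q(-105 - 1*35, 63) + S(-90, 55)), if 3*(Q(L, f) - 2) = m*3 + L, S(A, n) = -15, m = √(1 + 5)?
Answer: √(-537 + 9*√6)/3 ≈ 7.5642*I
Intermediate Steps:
m = √6 ≈ 2.4495
Q(L, f) = 2 + √6 + L/3 (Q(L, f) = 2 + (√6*3 + L)/3 = 2 + (3*√6 + L)/3 = 2 + (L + 3*√6)/3 = 2 + (√6 + L/3) = 2 + √6 + L/3)
√(Q(-105 - 1*35, 63) + S(-90, 55)) = √((2 + √6 + (-105 - 1*35)/3) - 15) = √((2 + √6 + (-105 - 35)/3) - 15) = √((2 + √6 + (⅓)*(-140)) - 15) = √((2 + √6 - 140/3) - 15) = √((-134/3 + √6) - 15) = √(-179/3 + √6)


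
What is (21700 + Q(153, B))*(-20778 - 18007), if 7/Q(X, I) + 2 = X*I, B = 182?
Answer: -23434471289495/27844 ≈ -8.4163e+8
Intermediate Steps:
Q(X, I) = 7/(-2 + I*X) (Q(X, I) = 7/(-2 + X*I) = 7/(-2 + I*X))
(21700 + Q(153, B))*(-20778 - 18007) = (21700 + 7/(-2 + 182*153))*(-20778 - 18007) = (21700 + 7/(-2 + 27846))*(-38785) = (21700 + 7/27844)*(-38785) = (604214807/27844)*(-38785) = -23434471289495/27844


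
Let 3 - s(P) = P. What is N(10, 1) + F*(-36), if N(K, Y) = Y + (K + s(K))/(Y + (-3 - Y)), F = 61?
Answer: -2196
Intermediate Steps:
s(P) = 3 - P
N(K, Y) = -1 + Y (N(K, Y) = Y + (K + (3 - K))/(Y + (-3 - Y)) = Y + 3/(-3) = Y + 3*(-⅓) = Y - 1 = -1 + Y)
N(10, 1) + F*(-36) = (-1 + 1) + 61*(-36) = 0 - 2196 = -2196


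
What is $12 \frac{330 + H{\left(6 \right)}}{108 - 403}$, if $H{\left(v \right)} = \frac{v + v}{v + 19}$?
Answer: $- \frac{99144}{7375} \approx -13.443$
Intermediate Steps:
$H{\left(v \right)} = \frac{2 v}{19 + v}$
$12 \frac{330 + H{\left(6 \right)}}{108 - 403} = 12 \frac{330 + 2 \cdot 6 \frac{1}{19 + 6}}{108 - 403} = 12 \frac{330 + 2 \cdot 6 \cdot \frac{1}{25}}{-295} = 12 \left(330 + 2 \cdot 6 \cdot \frac{1}{25}\right) \left(- \frac{1}{295}\right) = 12 \left(330 + \frac{12}{25}\right) \left(- \frac{1}{295}\right) = 12 \cdot \frac{8262}{25} \left(- \frac{1}{295}\right) = 12 \left(- \frac{8262}{7375}\right) = - \frac{99144}{7375}$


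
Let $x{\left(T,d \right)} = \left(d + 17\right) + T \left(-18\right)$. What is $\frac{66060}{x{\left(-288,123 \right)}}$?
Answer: $\frac{16515}{1331} \approx 12.408$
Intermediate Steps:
$x{\left(T,d \right)} = 17 + d - 18 T$ ($x{\left(T,d \right)} = \left(17 + d\right) - 18 T = 17 + d - 18 T$)
$\frac{66060}{x{\left(-288,123 \right)}} = \frac{66060}{17 + 123 - -5184} = \frac{66060}{17 + 123 + 5184} = \frac{66060}{5324} = 66060 \cdot \frac{1}{5324} = \frac{16515}{1331}$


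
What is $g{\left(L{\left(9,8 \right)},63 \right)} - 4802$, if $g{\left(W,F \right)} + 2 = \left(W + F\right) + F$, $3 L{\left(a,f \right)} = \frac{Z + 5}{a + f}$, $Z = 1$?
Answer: $- \frac{79524}{17} \approx -4677.9$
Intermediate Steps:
$L{\left(a,f \right)} = \frac{2}{a + f}$ ($L{\left(a,f \right)} = \frac{\left(1 + 5\right) \frac{1}{a + f}}{3} = \frac{6 \frac{1}{a + f}}{3} = \frac{2}{a + f}$)
$g{\left(W,F \right)} = -2 + W + 2 F$ ($g{\left(W,F \right)} = -2 + \left(\left(W + F\right) + F\right) = -2 + \left(\left(F + W\right) + F\right) = -2 + \left(W + 2 F\right) = -2 + W + 2 F$)
$g{\left(L{\left(9,8 \right)},63 \right)} - 4802 = \left(-2 + \frac{2}{9 + 8} + 2 \cdot 63\right) - 4802 = \left(-2 + \frac{2}{17} + 126\right) - 4802 = \frac{2110}{17} - 4802 = - \frac{79524}{17}$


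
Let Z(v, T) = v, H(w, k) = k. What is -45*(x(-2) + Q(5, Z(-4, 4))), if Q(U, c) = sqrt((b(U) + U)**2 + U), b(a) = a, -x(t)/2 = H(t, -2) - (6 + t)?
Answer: -540 - 45*sqrt(105) ≈ -1001.1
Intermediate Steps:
x(t) = 16 + 2*t (x(t) = -2*(-2 - (6 + t)) = -2*(-2 + (-6 - t)) = -2*(-8 - t) = 16 + 2*t)
Q(U, c) = sqrt(U + 4*U**2) (Q(U, c) = sqrt((U + U)**2 + U) = sqrt((2*U)**2 + U) = sqrt(4*U**2 + U) = sqrt(U + 4*U**2))
-45*(x(-2) + Q(5, Z(-4, 4))) = -45*((16 + 2*(-2)) + sqrt(5*(1 + 4*5))) = -45*((16 - 4) + sqrt(5*(1 + 20))) = -45*(12 + sqrt(5*21)) = -45*(12 + sqrt(105)) = -540 - 45*sqrt(105)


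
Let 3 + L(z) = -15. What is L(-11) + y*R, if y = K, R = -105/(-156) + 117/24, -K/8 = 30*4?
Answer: -69474/13 ≈ -5344.2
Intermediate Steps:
K = -960 (K = -240*4 = -8*120 = -960)
R = 577/104 (R = -105*(-1/156) + 117*(1/24) = 35/52 + 39/8 = 577/104 ≈ 5.5481)
L(z) = -18 (L(z) = -3 - 15 = -18)
y = -960
L(-11) + y*R = -18 - 960*577/104 = -18 - 69240/13 = -69474/13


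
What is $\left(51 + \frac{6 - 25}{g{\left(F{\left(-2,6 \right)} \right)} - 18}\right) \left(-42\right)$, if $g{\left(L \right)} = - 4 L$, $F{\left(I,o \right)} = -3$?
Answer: $-2275$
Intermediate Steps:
$\left(51 + \frac{6 - 25}{g{\left(F{\left(-2,6 \right)} \right)} - 18}\right) \left(-42\right) = \left(51 + \frac{6 - 25}{\left(-4\right) \left(-3\right) - 18}\right) \left(-42\right) = \left(51 - \frac{19}{12 - 18}\right) \left(-42\right) = \left(51 - \frac{19}{-6}\right) \left(-42\right) = \left(51 - - \frac{19}{6}\right) \left(-42\right) = \left(51 + \frac{19}{6}\right) \left(-42\right) = \frac{325}{6} \left(-42\right) = -2275$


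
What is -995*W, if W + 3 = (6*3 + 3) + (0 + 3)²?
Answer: -26865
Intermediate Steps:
W = 27 (W = -3 + ((6*3 + 3) + (0 + 3)²) = -3 + ((18 + 3) + 3²) = -3 + (21 + 9) = -3 + 30 = 27)
-995*W = -995*27 = -26865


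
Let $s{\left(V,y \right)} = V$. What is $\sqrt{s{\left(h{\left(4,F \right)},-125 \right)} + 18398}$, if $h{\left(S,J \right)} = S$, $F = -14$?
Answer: $\sqrt{18402} \approx 135.65$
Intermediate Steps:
$\sqrt{s{\left(h{\left(4,F \right)},-125 \right)} + 18398} = \sqrt{4 + 18398} = \sqrt{18402}$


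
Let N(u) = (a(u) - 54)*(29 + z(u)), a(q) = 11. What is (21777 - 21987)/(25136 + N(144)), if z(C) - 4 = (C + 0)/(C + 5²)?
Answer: -35490/4001981 ≈ -0.0088681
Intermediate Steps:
z(C) = 4 + C/(25 + C) (z(C) = 4 + (C + 0)/(C + 5²) = 4 + C/(C + 25) = 4 + C/(25 + C))
N(u) = -1247 - 215*(20 + u)/(25 + u) (N(u) = (11 - 54)*(29 + 5*(20 + u)/(25 + u)) = -43*(29 + 5*(20 + u)/(25 + u)) = -1247 - 215*(20 + u)/(25 + u))
(21777 - 21987)/(25136 + N(144)) = (21777 - 21987)/(25136 + 43*(-825 - 34*144)/(25 + 144)) = -210/(25136 + 43*(-825 - 4896)/169) = -210/(25136 + 43*(1/169)*(-5721)) = -210/(25136 - 246003/169) = -210/4001981/169 = -210*169/4001981 = -35490/4001981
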